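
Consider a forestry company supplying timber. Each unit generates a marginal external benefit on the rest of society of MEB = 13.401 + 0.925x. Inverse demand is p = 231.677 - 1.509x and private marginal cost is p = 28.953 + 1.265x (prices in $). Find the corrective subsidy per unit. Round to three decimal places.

Social marginal cost = private MC − MEB = 15.552 + 0.340x.
Set SMC = demand: 15.552 + 0.340x = 231.677 - 1.509x → x* = 116.8875.
The Pigouvian subsidy equals MEB at x*: 13.401 + 0.925×116.8875 = 121.5219.

subsidy = $121.522 per unit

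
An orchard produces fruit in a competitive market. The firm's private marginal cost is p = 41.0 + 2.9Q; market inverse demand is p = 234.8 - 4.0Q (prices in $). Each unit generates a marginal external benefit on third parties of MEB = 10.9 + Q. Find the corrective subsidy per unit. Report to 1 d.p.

subsidy = $45.6 per unit

Social marginal cost = private MC − MEB = 30.1 + 1.9Q.
Set SMC = demand: 30.1 + 1.9Q = 234.8 - 4.0Q → Q* = 34.6949.
The Pigouvian subsidy equals MEB at Q*: 10.9 + 1.0×34.6949 = 45.5949.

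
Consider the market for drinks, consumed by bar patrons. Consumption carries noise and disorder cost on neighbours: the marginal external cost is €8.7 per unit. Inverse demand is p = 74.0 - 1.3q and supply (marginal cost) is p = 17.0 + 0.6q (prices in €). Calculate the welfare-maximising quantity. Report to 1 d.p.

Social marginal benefit = demand − MEC = 65.3 - 1.3q.
Set SMB = MC: 65.3 - 1.3q = 17.0 + 0.6q → q* = 25.4211.

q* = 25.4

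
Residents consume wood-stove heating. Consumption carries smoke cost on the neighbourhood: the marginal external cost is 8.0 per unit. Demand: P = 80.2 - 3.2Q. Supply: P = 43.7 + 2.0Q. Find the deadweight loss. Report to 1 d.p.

DWL = 6.2

Market equilibrium (private): 43.7 + 2.0Q = 80.2 - 3.2Q → Q_m = 7.0192.
Social marginal benefit = demand − MEC = 72.2 - 3.2Q.
Set SMB = MC: 72.2 - 3.2Q = 43.7 + 2.0Q → Q* = 5.4808.
The welfare-loss triangle has base |Q_m − Q*| and height MEC(Q_m) (the vertical gap between SMB and MC is zero at Q* and MEC at Q_m).
DWL = ½ × 1.5384 × 8.0000 = 6.1536.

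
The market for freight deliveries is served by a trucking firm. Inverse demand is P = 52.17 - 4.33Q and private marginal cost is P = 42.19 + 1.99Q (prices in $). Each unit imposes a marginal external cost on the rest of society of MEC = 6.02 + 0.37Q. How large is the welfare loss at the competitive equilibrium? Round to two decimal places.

Market equilibrium (private): 42.19 + 1.99Q = 52.17 - 4.33Q → Q_m = 1.5791.
Social marginal cost = private MC + MEC = 48.21 + 2.36Q.
Set SMC = demand: 48.21 + 2.36Q = 52.17 - 4.33Q → Q* = 0.5919.
Between Q* and Q_m the wedge SMC − demand runs linearly from 0 to MEC(Q_m), so the loss is a triangle.
DWL = ½ × 0.9872 × 6.6043 = 3.2599.

DWL = $3.26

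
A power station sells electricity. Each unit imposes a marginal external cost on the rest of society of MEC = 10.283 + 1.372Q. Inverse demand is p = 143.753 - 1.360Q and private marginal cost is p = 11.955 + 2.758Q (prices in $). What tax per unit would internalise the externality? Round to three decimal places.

Social marginal cost = private MC + MEC = 22.238 + 4.130Q.
Set SMC = demand: 22.238 + 4.130Q = 143.753 - 1.360Q → Q* = 22.1339.
The Pigouvian tax equals MEC at Q*: 10.283 + 1.372×22.1339 = 40.6507.

tax = $40.651 per unit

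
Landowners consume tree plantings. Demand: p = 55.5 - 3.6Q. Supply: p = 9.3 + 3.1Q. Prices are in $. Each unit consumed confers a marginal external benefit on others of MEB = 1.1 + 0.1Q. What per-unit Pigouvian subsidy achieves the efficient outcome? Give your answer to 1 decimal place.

subsidy = $1.8 per unit

Social marginal benefit = demand + MEB = 56.6 - 3.5Q.
Set SMB = MC: 56.6 - 3.5Q = 9.3 + 3.1Q → Q* = 7.1667.
The Pigouvian subsidy equals MEB at Q*: 1.1 + 0.1×7.1667 = 1.8167.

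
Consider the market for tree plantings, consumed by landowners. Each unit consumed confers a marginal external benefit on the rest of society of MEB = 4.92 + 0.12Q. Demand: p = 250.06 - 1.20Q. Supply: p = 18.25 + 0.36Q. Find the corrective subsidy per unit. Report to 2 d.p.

Social marginal benefit = demand + MEB = 254.98 - 1.08Q.
Set SMB = MC: 254.98 - 1.08Q = 18.25 + 0.36Q → Q* = 164.3958.
The Pigouvian subsidy equals MEB at Q*: 4.92 + 0.12×164.3958 = 24.6475.

subsidy = 24.65 per unit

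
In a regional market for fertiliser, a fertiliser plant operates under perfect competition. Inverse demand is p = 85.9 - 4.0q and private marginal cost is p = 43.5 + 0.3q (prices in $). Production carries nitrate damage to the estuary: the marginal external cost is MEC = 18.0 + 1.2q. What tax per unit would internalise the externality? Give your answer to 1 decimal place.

Social marginal cost = private MC + MEC = 61.5 + 1.5q.
Set SMC = demand: 61.5 + 1.5q = 85.9 - 4.0q → q* = 4.4364.
The Pigouvian tax equals MEC at q*: 18.0 + 1.2×4.4364 = 23.3237.

tax = $23.3 per unit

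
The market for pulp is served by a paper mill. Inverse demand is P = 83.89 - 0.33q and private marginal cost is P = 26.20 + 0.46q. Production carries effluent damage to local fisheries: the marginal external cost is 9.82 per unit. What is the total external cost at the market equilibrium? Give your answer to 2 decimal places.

Market equilibrium (private): 26.20 + 0.46q = 83.89 - 0.33q → q_m = 73.0253.
Total external cost = MEC × q_m = 9.82 × 73.0253 = 717.1084.

717.11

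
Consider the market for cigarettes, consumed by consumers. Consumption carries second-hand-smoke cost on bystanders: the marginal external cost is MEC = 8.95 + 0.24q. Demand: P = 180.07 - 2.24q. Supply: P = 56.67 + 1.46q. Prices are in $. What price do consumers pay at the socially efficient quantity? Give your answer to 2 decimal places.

P = $115.00

Social marginal benefit = demand − MEC = 171.12 - 2.48q.
Set SMB = MC: 171.12 - 2.48q = 56.67 + 1.46q → q* = 29.0482.
Consumer price on the demand curve at q*: 180.07 − 2.24×29.0482 = 115.0020.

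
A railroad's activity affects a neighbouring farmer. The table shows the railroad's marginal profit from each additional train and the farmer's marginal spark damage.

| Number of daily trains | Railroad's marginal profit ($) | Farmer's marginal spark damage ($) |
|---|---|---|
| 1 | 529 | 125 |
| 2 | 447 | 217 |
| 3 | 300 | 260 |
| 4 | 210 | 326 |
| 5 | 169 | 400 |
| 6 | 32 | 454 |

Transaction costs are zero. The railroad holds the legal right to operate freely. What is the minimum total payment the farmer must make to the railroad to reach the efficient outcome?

Left alone the railroad would choose level 6 (marginal profit stays positive).
Efficient level: k* = 3 (marginal profit ≥ marginal spark damage through 3).
The farmer must at least cover the railroad's forgone profit from cutting 6→3: 210 + 169 + 32 = 411.

$411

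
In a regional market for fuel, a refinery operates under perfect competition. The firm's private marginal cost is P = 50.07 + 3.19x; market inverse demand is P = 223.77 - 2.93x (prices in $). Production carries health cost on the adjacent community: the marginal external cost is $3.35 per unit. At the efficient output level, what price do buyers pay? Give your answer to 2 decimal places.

Social marginal cost = private MC + MEC = 53.42 + 3.19x.
Set SMC = demand: 53.42 + 3.19x = 223.77 - 2.93x → x* = 27.8350.
Consumer price on the demand curve at x*: 223.77 − 2.93×27.8350 = 142.2135.

P = $142.21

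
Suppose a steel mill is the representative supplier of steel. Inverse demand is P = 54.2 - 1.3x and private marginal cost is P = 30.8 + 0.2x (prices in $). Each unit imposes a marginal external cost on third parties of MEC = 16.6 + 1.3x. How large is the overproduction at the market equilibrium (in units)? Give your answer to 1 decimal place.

13.2 units

Market equilibrium (private): 30.8 + 0.2x = 54.2 - 1.3x → x_m = 15.6000.
Social marginal cost = private MC + MEC = 47.4 + 1.5x.
Set SMC = demand: 47.4 + 1.5x = 54.2 - 1.3x → x* = 2.4286.
Gap = |15.6000 − 2.4286| = 13.1714.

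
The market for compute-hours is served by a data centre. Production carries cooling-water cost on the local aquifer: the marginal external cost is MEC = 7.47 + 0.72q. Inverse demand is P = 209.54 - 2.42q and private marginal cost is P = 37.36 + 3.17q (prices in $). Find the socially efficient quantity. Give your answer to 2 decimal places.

q* = 26.10

Social marginal cost = private MC + MEC = 44.83 + 3.89q.
Set SMC = demand: 44.83 + 3.89q = 209.54 - 2.42q → q* = 26.1030.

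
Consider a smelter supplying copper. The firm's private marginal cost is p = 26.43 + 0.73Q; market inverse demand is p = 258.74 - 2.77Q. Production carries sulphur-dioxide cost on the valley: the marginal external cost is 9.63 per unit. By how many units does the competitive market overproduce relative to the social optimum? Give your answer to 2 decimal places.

2.75 units

Market equilibrium (private): 26.43 + 0.73Q = 258.74 - 2.77Q → Q_m = 66.3743.
Social marginal cost = private MC + MEC = 36.06 + 0.73Q.
Set SMC = demand: 36.06 + 0.73Q = 258.74 - 2.77Q → Q* = 63.6229.
Gap = |66.3743 − 63.6229| = 2.7514.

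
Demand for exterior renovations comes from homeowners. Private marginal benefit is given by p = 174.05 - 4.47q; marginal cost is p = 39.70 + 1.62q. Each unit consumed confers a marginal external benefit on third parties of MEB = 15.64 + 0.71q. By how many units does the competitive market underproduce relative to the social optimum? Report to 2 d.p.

Market equilibrium (private): 39.70 + 1.62q = 174.05 - 4.47q → q_m = 22.0608.
Social marginal benefit = demand + MEB = 189.69 - 3.76q.
Set SMB = MC: 189.69 - 3.76q = 39.70 + 1.62q → q* = 27.8792.
Gap = |22.0608 − 27.8792| = 5.8184.

5.82 units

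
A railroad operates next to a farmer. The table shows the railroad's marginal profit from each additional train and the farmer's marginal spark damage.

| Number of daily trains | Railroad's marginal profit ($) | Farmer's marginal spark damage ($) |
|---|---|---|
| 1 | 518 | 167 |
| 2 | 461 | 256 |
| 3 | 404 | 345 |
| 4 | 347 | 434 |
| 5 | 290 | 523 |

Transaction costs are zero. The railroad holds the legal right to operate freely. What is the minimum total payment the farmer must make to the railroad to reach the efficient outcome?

Left alone the railroad would choose level 5 (marginal profit stays positive).
Efficient level: k* = 3 (marginal profit ≥ marginal spark damage through 3).
The farmer must at least cover the railroad's forgone profit from cutting 5→3: 347 + 290 = 637.

$637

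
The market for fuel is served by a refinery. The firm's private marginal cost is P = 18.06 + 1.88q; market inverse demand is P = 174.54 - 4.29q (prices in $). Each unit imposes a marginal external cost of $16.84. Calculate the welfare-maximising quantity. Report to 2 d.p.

q* = 22.63

Social marginal cost = private MC + MEC = 34.90 + 1.88q.
Set SMC = demand: 34.90 + 1.88q = 174.54 - 4.29q → q* = 22.6321.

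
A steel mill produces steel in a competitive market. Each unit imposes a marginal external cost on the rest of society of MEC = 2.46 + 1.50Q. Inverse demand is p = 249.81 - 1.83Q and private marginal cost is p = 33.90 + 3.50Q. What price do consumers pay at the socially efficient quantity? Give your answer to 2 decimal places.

Social marginal cost = private MC + MEC = 36.36 + 5.00Q.
Set SMC = demand: 36.36 + 5.00Q = 249.81 - 1.83Q → Q* = 31.2518.
Consumer price on the demand curve at Q*: 249.81 − 1.83×31.2518 = 192.6192.

P = 192.62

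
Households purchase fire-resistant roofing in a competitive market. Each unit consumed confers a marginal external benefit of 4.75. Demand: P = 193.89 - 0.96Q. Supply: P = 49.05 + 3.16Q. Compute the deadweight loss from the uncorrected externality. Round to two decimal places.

Market equilibrium (private): 49.05 + 3.16Q = 193.89 - 0.96Q → Q_m = 35.1553.
Social marginal benefit = demand + MEB = 198.64 - 0.96Q.
Set SMB = MC: 198.64 - 0.96Q = 49.05 + 3.16Q → Q* = 36.3083.
Between Q* and Q_m the wedge SMB − MC runs linearly from 0 to MEB(Q_m), so the loss is a triangle.
DWL = ½ × 1.1530 × 4.7500 = 2.7384.

DWL = 2.74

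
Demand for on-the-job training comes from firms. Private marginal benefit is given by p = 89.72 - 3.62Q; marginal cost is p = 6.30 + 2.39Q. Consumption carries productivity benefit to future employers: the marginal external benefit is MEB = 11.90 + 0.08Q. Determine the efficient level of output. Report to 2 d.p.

Social marginal benefit = demand + MEB = 101.62 - 3.54Q.
Set SMB = MC: 101.62 - 3.54Q = 6.30 + 2.39Q → Q* = 16.0742.

Q* = 16.07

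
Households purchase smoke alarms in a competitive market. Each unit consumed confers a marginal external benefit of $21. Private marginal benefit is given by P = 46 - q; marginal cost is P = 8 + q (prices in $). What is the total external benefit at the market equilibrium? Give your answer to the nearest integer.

Market equilibrium (private): 8 + q = 46 - q → q_m = 19.0000.
Total external benefit = MEB × q_m = 21 × 19.0000 = 399.0000.

$399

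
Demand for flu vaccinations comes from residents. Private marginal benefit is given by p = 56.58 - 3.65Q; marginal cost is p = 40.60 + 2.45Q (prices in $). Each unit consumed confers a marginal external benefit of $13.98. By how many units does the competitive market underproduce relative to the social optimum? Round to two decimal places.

Market equilibrium (private): 40.60 + 2.45Q = 56.58 - 3.65Q → Q_m = 2.6197.
Social marginal benefit = demand + MEB = 70.56 - 3.65Q.
Set SMB = MC: 70.56 - 3.65Q = 40.60 + 2.45Q → Q* = 4.9115.
Gap = |2.6197 − 4.9115| = 2.2918.

2.29 units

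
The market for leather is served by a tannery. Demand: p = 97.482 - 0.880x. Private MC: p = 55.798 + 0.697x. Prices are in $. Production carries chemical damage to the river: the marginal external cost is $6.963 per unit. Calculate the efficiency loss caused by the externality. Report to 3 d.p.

DWL = $15.372

Market equilibrium (private): 55.798 + 0.697x = 97.482 - 0.880x → x_m = 26.4325.
Social marginal cost = private MC + MEC = 62.761 + 0.697x.
Set SMC = demand: 62.761 + 0.697x = 97.482 - 0.880x → x* = 22.0171.
The loss is the area between SMC and demand from x* to x_m; with linear curves that's a triangle of height MEC(x_m).
DWL = ½ × 4.4154 × 6.9630 = 15.3722.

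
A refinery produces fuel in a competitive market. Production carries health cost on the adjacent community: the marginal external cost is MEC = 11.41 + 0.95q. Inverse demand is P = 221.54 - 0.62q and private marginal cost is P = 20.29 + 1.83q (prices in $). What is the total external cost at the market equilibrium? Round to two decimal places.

$4142.29

Market equilibrium (private): 20.29 + 1.83q = 221.54 - 0.62q → q_m = 82.1429.
Total external cost = ∫₀^{q_m} (11.41 + 0.95q) dq = 11.41×82.1429 + ½×0.95×82.1429² = 4142.2921.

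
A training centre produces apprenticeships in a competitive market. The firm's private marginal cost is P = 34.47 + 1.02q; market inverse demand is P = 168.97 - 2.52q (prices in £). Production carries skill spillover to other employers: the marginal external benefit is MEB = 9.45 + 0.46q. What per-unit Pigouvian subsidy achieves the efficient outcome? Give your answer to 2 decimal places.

subsidy = £30.95 per unit

Social marginal cost = private MC − MEB = 25.02 + 0.56q.
Set SMC = demand: 25.02 + 0.56q = 168.97 - 2.52q → q* = 46.7370.
The Pigouvian subsidy equals MEB at q*: 9.45 + 0.46×46.7370 = 30.9490.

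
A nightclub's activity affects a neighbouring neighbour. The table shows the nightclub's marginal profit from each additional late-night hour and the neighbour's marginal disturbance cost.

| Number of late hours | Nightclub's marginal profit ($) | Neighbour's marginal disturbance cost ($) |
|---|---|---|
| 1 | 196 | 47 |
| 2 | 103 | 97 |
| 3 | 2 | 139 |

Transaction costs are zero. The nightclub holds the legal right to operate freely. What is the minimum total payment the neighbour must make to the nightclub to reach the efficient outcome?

Left alone the nightclub would choose level 3 (marginal profit stays positive).
Efficient level: k* = 2 (marginal profit ≥ marginal disturbance cost through 2).
The neighbour must at least cover the nightclub's forgone profit from cutting 3→2: 2 = 2.

$2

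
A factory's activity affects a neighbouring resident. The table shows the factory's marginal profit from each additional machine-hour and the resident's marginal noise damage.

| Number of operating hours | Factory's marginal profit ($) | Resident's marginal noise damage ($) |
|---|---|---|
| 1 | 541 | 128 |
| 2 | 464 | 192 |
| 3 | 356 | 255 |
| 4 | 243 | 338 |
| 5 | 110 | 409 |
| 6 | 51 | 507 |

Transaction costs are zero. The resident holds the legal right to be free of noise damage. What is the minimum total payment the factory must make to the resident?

$575

Efficient level: marginal profit ≥ marginal noise damage through level 3, so k* = 3.
With the resident holding the right, the factory must at least compensate total damage at k*: 128 + 192 + 255 = 575.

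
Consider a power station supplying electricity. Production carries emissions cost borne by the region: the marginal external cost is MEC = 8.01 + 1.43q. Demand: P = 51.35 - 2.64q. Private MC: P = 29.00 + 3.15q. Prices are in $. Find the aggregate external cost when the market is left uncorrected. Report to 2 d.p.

$41.57

Market equilibrium (private): 29.00 + 3.15q = 51.35 - 2.64q → q_m = 3.8601.
Total external cost = ∫₀^{q_m} (8.01 + 1.43q) dq = 8.01×3.8601 + ½×1.43×3.8601² = 41.5732.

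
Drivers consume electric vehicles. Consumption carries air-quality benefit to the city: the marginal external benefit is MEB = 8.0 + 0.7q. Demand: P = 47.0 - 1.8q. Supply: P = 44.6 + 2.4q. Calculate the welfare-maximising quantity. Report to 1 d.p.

Social marginal benefit = demand + MEB = 55.0 - 1.1q.
Set SMB = MC: 55.0 - 1.1q = 44.6 + 2.4q → q* = 2.9714.

q* = 3.0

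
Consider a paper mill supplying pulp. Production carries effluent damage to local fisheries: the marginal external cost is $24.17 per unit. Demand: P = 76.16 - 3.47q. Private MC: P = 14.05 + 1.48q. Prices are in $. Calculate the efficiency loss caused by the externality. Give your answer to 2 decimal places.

Market equilibrium (private): 14.05 + 1.48q = 76.16 - 3.47q → q_m = 12.5475.
Social marginal cost = private MC + MEC = 38.22 + 1.48q.
Set SMC = demand: 38.22 + 1.48q = 76.16 - 3.47q → q* = 7.6646.
The loss is the area between SMC and demand from q* to q_m; with linear curves that's a triangle of height MEC(q_m).
DWL = ½ × 4.8829 × 24.1700 = 59.0098.

DWL = $59.01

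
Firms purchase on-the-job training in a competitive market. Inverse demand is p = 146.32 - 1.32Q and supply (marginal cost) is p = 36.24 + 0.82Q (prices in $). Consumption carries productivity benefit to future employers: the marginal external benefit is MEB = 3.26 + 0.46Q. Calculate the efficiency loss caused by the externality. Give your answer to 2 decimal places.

DWL = $215.71

Market equilibrium (private): 36.24 + 0.82Q = 146.32 - 1.32Q → Q_m = 51.4393.
Social marginal benefit = demand + MEB = 149.58 - 0.86Q.
Set SMB = MC: 149.58 - 0.86Q = 36.24 + 0.82Q → Q* = 67.4643.
The welfare-loss triangle has base |Q_m − Q*| and height MEB(Q_m) (the vertical gap between SMB and MC is zero at Q* and MEB at Q_m).
DWL = ½ × 16.0250 × 26.9221 = 215.7133.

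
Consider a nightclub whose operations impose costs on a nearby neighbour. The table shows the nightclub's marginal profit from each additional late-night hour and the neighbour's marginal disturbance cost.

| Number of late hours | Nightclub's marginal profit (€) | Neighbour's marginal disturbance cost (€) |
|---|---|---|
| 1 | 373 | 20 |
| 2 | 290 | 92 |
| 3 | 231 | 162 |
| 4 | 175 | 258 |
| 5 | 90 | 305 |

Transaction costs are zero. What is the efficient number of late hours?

3

Bargaining reaches the level where marginal profit last exceeds marginal disturbance cost.
That holds through level 3 (231 ≥ 162) but not at 4 (175 < 258).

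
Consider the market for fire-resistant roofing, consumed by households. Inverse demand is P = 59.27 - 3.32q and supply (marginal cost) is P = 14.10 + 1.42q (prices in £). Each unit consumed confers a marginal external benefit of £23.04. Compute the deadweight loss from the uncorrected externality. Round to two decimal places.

DWL = £56.00

Market equilibrium (private): 14.10 + 1.42q = 59.27 - 3.32q → q_m = 9.5295.
Social marginal benefit = demand + MEB = 82.31 - 3.32q.
Set SMB = MC: 82.31 - 3.32q = 14.10 + 1.42q → q* = 14.3903.
The welfare-loss triangle has base |q_m − q*| and height MEB(q_m) (the vertical gap between SMB and MC is zero at q* and MEB at q_m).
DWL = ½ × 4.8608 × 23.0400 = 55.9964.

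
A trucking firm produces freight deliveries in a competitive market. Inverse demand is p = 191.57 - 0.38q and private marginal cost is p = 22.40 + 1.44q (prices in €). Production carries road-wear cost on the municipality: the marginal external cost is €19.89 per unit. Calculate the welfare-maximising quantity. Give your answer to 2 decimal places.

q* = 82.02

Social marginal cost = private MC + MEC = 42.29 + 1.44q.
Set SMC = demand: 42.29 + 1.44q = 191.57 - 0.38q → q* = 82.0220.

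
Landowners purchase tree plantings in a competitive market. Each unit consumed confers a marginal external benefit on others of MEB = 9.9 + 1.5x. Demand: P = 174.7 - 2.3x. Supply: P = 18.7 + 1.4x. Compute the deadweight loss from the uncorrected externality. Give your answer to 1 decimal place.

DWL = 1215.9

Market equilibrium (private): 18.7 + 1.4x = 174.7 - 2.3x → x_m = 42.1622.
Social marginal benefit = demand + MEB = 184.6 - 0.8x.
Set SMB = MC: 184.6 - 0.8x = 18.7 + 1.4x → x* = 75.4091.
Between x* and x_m the wedge SMB − MC runs linearly from 0 to MEB(x_m), so the loss is a triangle.
DWL = ½ × 33.2469 × 73.1432 = 1215.8923.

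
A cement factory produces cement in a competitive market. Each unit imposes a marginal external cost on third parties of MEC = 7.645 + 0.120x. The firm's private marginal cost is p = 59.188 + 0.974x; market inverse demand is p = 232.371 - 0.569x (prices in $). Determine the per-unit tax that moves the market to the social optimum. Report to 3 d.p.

tax = $19.590 per unit

Social marginal cost = private MC + MEC = 66.833 + 1.094x.
Set SMC = demand: 66.833 + 1.094x = 232.371 - 0.569x → x* = 99.5418.
The Pigouvian tax equals MEC at x*: 7.645 + 0.120×99.5418 = 19.5900.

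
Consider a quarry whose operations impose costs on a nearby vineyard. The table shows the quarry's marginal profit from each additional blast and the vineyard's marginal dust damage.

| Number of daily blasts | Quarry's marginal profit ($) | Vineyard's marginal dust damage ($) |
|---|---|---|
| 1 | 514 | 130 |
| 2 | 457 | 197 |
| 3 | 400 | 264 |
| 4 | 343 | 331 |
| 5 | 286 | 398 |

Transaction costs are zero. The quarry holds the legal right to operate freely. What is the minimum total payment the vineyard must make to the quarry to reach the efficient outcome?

$286

Left alone the quarry would choose level 5 (marginal profit stays positive).
Efficient level: k* = 4 (marginal profit ≥ marginal dust damage through 4).
The vineyard must at least cover the quarry's forgone profit from cutting 5→4: 286 = 286.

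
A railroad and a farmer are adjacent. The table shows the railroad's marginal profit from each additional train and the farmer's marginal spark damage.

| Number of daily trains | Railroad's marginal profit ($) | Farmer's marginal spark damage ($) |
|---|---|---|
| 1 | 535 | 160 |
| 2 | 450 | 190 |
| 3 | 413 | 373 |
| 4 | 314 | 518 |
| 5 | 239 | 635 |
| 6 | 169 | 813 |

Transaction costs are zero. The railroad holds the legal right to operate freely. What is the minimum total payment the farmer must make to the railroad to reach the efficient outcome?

Left alone the railroad would choose level 6 (marginal profit stays positive).
Efficient level: k* = 3 (marginal profit ≥ marginal spark damage through 3).
The farmer must at least cover the railroad's forgone profit from cutting 6→3: 314 + 239 + 169 = 722.

$722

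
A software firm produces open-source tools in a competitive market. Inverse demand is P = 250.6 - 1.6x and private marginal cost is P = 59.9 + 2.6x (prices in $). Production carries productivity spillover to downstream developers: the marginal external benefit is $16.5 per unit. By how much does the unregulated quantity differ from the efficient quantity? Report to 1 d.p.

3.9 units

Market equilibrium (private): 59.9 + 2.6x = 250.6 - 1.6x → x_m = 45.4048.
Social marginal cost = private MC − MEB = 43.4 + 2.6x.
Set SMC = demand: 43.4 + 2.6x = 250.6 - 1.6x → x* = 49.3333.
Gap = |45.4048 − 49.3333| = 3.9285.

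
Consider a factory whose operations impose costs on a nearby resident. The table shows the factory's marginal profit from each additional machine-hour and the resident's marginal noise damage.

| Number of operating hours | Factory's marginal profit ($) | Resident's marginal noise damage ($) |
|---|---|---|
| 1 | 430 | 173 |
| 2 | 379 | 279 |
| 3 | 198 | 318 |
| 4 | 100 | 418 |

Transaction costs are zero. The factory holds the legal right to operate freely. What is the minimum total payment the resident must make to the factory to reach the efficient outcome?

Left alone the factory would choose level 4 (marginal profit stays positive).
Efficient level: k* = 2 (marginal profit ≥ marginal noise damage through 2).
The resident must at least cover the factory's forgone profit from cutting 4→2: 198 + 100 = 298.

$298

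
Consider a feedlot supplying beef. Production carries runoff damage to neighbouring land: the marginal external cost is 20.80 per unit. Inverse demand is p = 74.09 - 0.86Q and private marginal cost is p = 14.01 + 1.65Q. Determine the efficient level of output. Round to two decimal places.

Social marginal cost = private MC + MEC = 34.81 + 1.65Q.
Set SMC = demand: 34.81 + 1.65Q = 74.09 - 0.86Q → Q* = 15.6494.

Q* = 15.65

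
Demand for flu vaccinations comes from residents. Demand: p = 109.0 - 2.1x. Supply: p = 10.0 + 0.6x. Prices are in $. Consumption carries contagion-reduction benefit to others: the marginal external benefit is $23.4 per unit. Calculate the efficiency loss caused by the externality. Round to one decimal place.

Market equilibrium (private): 10.0 + 0.6x = 109.0 - 2.1x → x_m = 36.6667.
Social marginal benefit = demand + MEB = 132.4 - 2.1x.
Set SMB = MC: 132.4 - 2.1x = 10.0 + 0.6x → x* = 45.3333.
Height of the DWL triangle at x_m is SMB(x_m) − MC(x_m) = MEB(x_m) = 23.4000.
DWL = ½ × 8.6666 × 23.4000 = 101.3992.

DWL = $101.4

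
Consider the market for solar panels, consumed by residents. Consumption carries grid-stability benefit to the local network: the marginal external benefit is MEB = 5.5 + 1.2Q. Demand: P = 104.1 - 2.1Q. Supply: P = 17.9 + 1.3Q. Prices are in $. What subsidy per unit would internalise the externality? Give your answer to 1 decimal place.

subsidy = $55.5 per unit

Social marginal benefit = demand + MEB = 109.6 - 0.9Q.
Set SMB = MC: 109.6 - 0.9Q = 17.9 + 1.3Q → Q* = 41.6818.
The Pigouvian subsidy equals MEB at Q*: 5.5 + 1.2×41.6818 = 55.5182.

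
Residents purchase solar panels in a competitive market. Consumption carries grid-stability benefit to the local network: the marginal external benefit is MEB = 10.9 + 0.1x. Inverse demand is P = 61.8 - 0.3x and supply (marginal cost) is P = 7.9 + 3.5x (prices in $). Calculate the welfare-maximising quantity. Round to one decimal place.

x* = 17.5

Social marginal benefit = demand + MEB = 72.7 - 0.2x.
Set SMB = MC: 72.7 - 0.2x = 7.9 + 3.5x → x* = 17.5135.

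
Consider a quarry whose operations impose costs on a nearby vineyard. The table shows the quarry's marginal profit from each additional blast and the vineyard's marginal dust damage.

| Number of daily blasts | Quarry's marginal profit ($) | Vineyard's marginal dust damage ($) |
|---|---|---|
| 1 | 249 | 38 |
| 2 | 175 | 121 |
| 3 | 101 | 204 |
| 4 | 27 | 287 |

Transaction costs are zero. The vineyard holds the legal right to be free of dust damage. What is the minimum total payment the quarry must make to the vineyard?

$159

Efficient level: marginal profit ≥ marginal dust damage through level 2, so k* = 2.
With the vineyard holding the right, the quarry must at least compensate total damage at k*: 38 + 121 = 159.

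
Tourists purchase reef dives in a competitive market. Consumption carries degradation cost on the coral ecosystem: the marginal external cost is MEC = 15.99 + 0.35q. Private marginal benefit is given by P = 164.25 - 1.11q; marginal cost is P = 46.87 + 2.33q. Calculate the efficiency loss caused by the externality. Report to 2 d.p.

Market equilibrium (private): 46.87 + 2.33q = 164.25 - 1.11q → q_m = 34.1221.
Social marginal benefit = demand − MEC = 148.26 - 1.46q.
Set SMB = MC: 148.26 - 1.46q = 46.87 + 2.33q → q* = 26.7520.
Height of the DWL triangle at q_m is MC(q_m) − SMB(q_m) = MEC(q_m) = 27.9327.
DWL = ½ × 7.3701 × 27.9327 = 102.9334.

DWL = 102.93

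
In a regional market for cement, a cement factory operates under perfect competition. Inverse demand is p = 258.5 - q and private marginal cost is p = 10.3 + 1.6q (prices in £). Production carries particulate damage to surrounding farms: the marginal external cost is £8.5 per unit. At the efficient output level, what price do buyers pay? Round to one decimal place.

P = £166.3

Social marginal cost = private MC + MEC = 18.8 + 1.6q.
Set SMC = demand: 18.8 + 1.6q = 258.5 - q → q* = 92.1923.
Consumer price on the demand curve at q*: 258.5 − 1.0×92.1923 = 166.3077.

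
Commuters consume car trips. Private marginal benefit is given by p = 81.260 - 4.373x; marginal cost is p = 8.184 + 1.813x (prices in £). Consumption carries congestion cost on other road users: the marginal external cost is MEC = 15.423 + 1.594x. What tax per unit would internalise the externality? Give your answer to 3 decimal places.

tax = £27.235 per unit

Social marginal benefit = demand − MEC = 65.837 - 5.967x.
Set SMB = MC: 65.837 - 5.967x = 8.184 + 1.813x → x* = 7.4104.
The Pigouvian tax equals MEC at x*: 15.423 + 1.594×7.4104 = 27.2352.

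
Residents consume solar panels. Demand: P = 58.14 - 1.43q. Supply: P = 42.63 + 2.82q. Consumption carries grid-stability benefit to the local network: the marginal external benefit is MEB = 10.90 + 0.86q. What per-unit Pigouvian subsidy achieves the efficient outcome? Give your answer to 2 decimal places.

subsidy = 17.60 per unit

Social marginal benefit = demand + MEB = 69.04 - 0.57q.
Set SMB = MC: 69.04 - 0.57q = 42.63 + 2.82q → q* = 7.7906.
The Pigouvian subsidy equals MEB at q*: 10.90 + 0.86×7.7906 = 17.5999.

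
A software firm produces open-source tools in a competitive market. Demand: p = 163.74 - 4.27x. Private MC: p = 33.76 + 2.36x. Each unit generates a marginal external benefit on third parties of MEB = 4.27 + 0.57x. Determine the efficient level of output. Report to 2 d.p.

x* = 22.15

Social marginal cost = private MC − MEB = 29.49 + 1.79x.
Set SMC = demand: 29.49 + 1.79x = 163.74 - 4.27x → x* = 22.1535.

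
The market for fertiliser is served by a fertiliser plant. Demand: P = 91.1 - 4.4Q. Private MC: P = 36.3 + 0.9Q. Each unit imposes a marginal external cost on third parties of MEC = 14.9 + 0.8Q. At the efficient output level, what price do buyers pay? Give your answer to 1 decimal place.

Social marginal cost = private MC + MEC = 51.2 + 1.7Q.
Set SMC = demand: 51.2 + 1.7Q = 91.1 - 4.4Q → Q* = 6.5410.
Consumer price on the demand curve at Q*: 91.1 − 4.4×6.5410 = 62.3196.

P = 62.3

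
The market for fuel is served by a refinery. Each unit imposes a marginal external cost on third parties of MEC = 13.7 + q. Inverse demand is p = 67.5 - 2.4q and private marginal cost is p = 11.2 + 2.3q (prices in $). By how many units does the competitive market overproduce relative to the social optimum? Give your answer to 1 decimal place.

4.5 units

Market equilibrium (private): 11.2 + 2.3q = 67.5 - 2.4q → q_m = 11.9787.
Social marginal cost = private MC + MEC = 24.9 + 3.3q.
Set SMC = demand: 24.9 + 3.3q = 67.5 - 2.4q → q* = 7.4737.
Gap = |11.9787 − 7.4737| = 4.5050.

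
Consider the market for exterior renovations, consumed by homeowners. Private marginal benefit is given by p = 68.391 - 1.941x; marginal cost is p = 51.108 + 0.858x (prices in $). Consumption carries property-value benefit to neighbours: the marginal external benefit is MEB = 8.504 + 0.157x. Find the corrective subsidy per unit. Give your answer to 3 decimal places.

subsidy = $10.036 per unit

Social marginal benefit = demand + MEB = 76.895 - 1.784x.
Set SMB = MC: 76.895 - 1.784x = 51.108 + 0.858x → x* = 9.7604.
The Pigouvian subsidy equals MEB at x*: 8.504 + 0.157×9.7604 = 10.0364.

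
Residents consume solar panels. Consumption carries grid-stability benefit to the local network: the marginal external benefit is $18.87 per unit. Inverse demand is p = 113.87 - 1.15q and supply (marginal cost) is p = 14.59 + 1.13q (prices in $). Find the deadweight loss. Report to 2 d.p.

Market equilibrium (private): 14.59 + 1.13q = 113.87 - 1.15q → q_m = 43.5439.
Social marginal benefit = demand + MEB = 132.74 - 1.15q.
Set SMB = MC: 132.74 - 1.15q = 14.59 + 1.13q → q* = 51.8202.
The welfare-loss triangle has base |q_m − q*| and height MEB(q_m) (the vertical gap between SMB and MC is zero at q* and MEB at q_m).
DWL = ½ × 8.2763 × 18.8700 = 78.0869.

DWL = $78.09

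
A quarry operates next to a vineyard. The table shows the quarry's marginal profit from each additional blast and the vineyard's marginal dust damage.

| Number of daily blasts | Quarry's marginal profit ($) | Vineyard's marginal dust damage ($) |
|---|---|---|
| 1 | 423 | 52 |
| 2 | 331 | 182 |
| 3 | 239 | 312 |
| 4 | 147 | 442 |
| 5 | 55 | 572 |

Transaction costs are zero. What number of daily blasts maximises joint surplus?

2

Bargaining reaches the level where marginal profit last exceeds marginal dust damage.
That holds through level 2 (331 ≥ 182) but not at 3 (239 < 312).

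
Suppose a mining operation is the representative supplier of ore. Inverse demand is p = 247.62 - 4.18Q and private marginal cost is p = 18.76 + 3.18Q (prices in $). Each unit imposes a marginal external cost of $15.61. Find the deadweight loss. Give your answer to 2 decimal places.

DWL = $16.55

Market equilibrium (private): 18.76 + 3.18Q = 247.62 - 4.18Q → Q_m = 31.0951.
Social marginal cost = private MC + MEC = 34.37 + 3.18Q.
Set SMC = demand: 34.37 + 3.18Q = 247.62 - 4.18Q → Q* = 28.9742.
The loss is the area between SMC and demand from Q* to Q_m; with linear curves that's a triangle of height MEC(Q_m).
DWL = ½ × 2.1209 × 15.6100 = 16.5536.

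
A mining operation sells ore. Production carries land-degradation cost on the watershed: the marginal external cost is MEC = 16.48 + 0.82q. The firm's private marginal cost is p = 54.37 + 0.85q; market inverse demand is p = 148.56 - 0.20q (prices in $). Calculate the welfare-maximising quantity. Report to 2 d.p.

q* = 41.56

Social marginal cost = private MC + MEC = 70.85 + 1.67q.
Set SMC = demand: 70.85 + 1.67q = 148.56 - 0.20q → q* = 41.5561.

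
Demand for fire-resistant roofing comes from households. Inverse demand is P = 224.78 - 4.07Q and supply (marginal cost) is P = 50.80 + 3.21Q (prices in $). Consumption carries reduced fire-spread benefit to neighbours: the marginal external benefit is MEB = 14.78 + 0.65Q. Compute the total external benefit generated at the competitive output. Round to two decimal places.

Market equilibrium (private): 50.80 + 3.21Q = 224.78 - 4.07Q → Q_m = 23.8984.
Total external benefit = ∫₀^{Q_m} (14.78 + 0.65Q) dQ = 14.78×23.8984 + ½×0.65×23.8984² = 538.8367.

$538.84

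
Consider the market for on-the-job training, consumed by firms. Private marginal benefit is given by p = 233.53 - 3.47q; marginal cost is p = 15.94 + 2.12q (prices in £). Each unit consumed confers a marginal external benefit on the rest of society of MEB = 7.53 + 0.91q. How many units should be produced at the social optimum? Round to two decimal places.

Social marginal benefit = demand + MEB = 241.06 - 2.56q.
Set SMB = MC: 241.06 - 2.56q = 15.94 + 2.12q → q* = 48.1026.

q* = 48.10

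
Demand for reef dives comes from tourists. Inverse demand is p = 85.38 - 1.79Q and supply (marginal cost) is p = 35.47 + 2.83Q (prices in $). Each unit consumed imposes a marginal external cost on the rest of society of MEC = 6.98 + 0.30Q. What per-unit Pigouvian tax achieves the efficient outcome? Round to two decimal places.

Social marginal benefit = demand − MEC = 78.40 - 2.09Q.
Set SMB = MC: 78.40 - 2.09Q = 35.47 + 2.83Q → Q* = 8.7256.
The Pigouvian tax equals MEC at Q*: 6.98 + 0.30×8.7256 = 9.5977.

tax = $9.60 per unit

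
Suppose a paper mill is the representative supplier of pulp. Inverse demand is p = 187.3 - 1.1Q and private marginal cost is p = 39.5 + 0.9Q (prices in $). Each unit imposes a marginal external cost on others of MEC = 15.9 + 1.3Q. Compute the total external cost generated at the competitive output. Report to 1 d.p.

Market equilibrium (private): 39.5 + 0.9Q = 187.3 - 1.1Q → Q_m = 73.9000.
Total external cost = ∫₀^{Q_m} (15.9 + 1.3Q) dQ = 15.9×73.9000 + ½×1.3×73.9000² = 4724.7965.

$4724.8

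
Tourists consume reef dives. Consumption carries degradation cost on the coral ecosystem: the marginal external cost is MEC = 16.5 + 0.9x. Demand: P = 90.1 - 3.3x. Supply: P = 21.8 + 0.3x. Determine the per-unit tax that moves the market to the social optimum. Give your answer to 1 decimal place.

tax = 26.9 per unit

Social marginal benefit = demand − MEC = 73.6 - 4.2x.
Set SMB = MC: 73.6 - 4.2x = 21.8 + 0.3x → x* = 11.5111.
The Pigouvian tax equals MEC at x*: 16.5 + 0.9×11.5111 = 26.8600.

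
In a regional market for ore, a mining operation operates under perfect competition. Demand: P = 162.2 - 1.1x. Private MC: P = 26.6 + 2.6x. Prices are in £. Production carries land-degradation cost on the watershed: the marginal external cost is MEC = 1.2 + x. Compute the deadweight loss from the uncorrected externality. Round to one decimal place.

Market equilibrium (private): 26.6 + 2.6x = 162.2 - 1.1x → x_m = 36.6486.
Social marginal cost = private MC + MEC = 27.8 + 3.6x.
Set SMC = demand: 27.8 + 3.6x = 162.2 - 1.1x → x* = 28.5957.
Height of the DWL triangle at x_m is SMC(x_m) − demand(x_m) = MEC(x_m) = 37.8486.
DWL = ½ × 8.0529 × 37.8486 = 152.3955.

DWL = £152.4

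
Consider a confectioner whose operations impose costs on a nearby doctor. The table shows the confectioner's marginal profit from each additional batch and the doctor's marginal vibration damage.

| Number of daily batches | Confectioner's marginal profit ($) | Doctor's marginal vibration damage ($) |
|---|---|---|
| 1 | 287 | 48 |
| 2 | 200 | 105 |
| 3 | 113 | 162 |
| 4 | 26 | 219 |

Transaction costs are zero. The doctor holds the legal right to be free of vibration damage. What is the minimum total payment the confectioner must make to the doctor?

Efficient level: marginal profit ≥ marginal vibration damage through level 2, so k* = 2.
With the doctor holding the right, the confectioner must at least compensate total damage at k*: 48 + 105 = 153.

$153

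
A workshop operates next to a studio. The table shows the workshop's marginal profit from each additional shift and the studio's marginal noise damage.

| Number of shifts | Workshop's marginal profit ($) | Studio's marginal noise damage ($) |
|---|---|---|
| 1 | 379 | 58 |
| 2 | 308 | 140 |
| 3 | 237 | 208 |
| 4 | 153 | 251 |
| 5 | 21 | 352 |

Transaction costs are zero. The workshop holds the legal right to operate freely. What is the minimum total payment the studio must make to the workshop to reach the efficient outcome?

$174

Left alone the workshop would choose level 5 (marginal profit stays positive).
Efficient level: k* = 3 (marginal profit ≥ marginal noise damage through 3).
The studio must at least cover the workshop's forgone profit from cutting 5→3: 153 + 21 = 174.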